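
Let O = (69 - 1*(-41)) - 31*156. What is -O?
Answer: 4726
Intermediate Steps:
O = -4726 (O = (69 + 41) - 4836 = 110 - 4836 = -4726)
-O = -1*(-4726) = 4726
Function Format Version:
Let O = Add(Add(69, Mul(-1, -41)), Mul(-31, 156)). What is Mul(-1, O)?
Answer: 4726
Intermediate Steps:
O = -4726 (O = Add(Add(69, 41), -4836) = Add(110, -4836) = -4726)
Mul(-1, O) = Mul(-1, -4726) = 4726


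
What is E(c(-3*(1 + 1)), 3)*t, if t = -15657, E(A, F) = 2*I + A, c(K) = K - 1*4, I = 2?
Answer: 93942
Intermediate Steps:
c(K) = -4 + K (c(K) = K - 4 = -4 + K)
E(A, F) = 4 + A (E(A, F) = 2*2 + A = 4 + A)
E(c(-3*(1 + 1)), 3)*t = (4 + (-4 - 3*(1 + 1)))*(-15657) = (4 + (-4 - 3*2))*(-15657) = (4 + (-4 - 6))*(-15657) = (4 - 10)*(-15657) = -6*(-15657) = 93942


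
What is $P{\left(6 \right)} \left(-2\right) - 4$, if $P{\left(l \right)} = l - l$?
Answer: $-4$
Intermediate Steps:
$P{\left(l \right)} = 0$
$P{\left(6 \right)} \left(-2\right) - 4 = 0 \left(-2\right) - 4 = 0 - 4 = -4$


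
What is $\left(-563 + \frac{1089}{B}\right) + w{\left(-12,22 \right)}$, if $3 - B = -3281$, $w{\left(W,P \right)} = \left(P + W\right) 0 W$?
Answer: $- \frac{1847803}{3284} \approx -562.67$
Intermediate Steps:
$w{\left(W,P \right)} = 0$ ($w{\left(W,P \right)} = \left(P + W\right) 0 = 0$)
$B = 3284$ ($B = 3 - -3281 = 3 + 3281 = 3284$)
$\left(-563 + \frac{1089}{B}\right) + w{\left(-12,22 \right)} = \left(-563 + \frac{1089}{3284}\right) + 0 = - \frac{1847803}{3284} + 0 = - \frac{1847803}{3284}$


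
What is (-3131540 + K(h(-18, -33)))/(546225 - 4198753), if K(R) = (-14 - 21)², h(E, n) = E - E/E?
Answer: 3130315/3652528 ≈ 0.85703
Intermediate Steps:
h(E, n) = -1 + E (h(E, n) = E - 1*1 = E - 1 = -1 + E)
K(R) = 1225 (K(R) = (-35)² = 1225)
(-3131540 + K(h(-18, -33)))/(546225 - 4198753) = (-3131540 + 1225)/(546225 - 4198753) = -3130315/(-3652528) = -3130315*(-1/3652528) = 3130315/3652528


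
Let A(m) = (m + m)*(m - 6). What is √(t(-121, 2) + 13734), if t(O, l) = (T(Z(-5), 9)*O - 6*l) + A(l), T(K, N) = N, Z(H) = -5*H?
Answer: √12617 ≈ 112.33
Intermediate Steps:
A(m) = 2*m*(-6 + m) (A(m) = (2*m)*(-6 + m) = 2*m*(-6 + m))
t(O, l) = -6*l + 9*O + 2*l*(-6 + l) (t(O, l) = (9*O - 6*l) + 2*l*(-6 + l) = (-6*l + 9*O) + 2*l*(-6 + l) = -6*l + 9*O + 2*l*(-6 + l))
√(t(-121, 2) + 13734) = √((-18*2 + 2*2² + 9*(-121)) + 13734) = √((-36 + 2*4 - 1089) + 13734) = √((-36 + 8 - 1089) + 13734) = √(-1117 + 13734) = √12617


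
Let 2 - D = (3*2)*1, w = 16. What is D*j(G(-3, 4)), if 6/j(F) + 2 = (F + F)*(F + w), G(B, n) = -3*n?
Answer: 12/49 ≈ 0.24490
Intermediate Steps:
j(F) = 6/(-2 + 2*F*(16 + F)) (j(F) = 6/(-2 + (F + F)*(F + 16)) = 6/(-2 + (2*F)*(16 + F)) = 6/(-2 + 2*F*(16 + F)))
D = -4 (D = 2 - 3*2 = 2 - 6 = -4)
D*j(G(-3, 4)) = -12/(-1 + (-3*4)**2 + 16*(-3*4)) = -12/(-1 + (-12)**2 + 16*(-12)) = -12/(-1 + 144 - 192) = -12/(-49) = -12*(-1)/49 = -4*(-3/49) = 12/49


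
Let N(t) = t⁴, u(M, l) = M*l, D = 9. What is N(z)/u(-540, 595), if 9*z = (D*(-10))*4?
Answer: -25600/3213 ≈ -7.9676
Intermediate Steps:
z = -40 (z = ((9*(-10))*4)/9 = (-90*4)/9 = (⅑)*(-360) = -40)
N(z)/u(-540, 595) = (-40)⁴/((-540*595)) = 2560000/(-321300) = 2560000*(-1/321300) = -25600/3213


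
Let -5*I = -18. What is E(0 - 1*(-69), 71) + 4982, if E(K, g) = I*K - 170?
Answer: 25302/5 ≈ 5060.4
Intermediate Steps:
I = 18/5 (I = -⅕*(-18) = 18/5 ≈ 3.6000)
E(K, g) = -170 + 18*K/5 (E(K, g) = 18*K/5 - 170 = -170 + 18*K/5)
E(0 - 1*(-69), 71) + 4982 = (-170 + 18*(0 - 1*(-69))/5) + 4982 = (-170 + 18*(0 + 69)/5) + 4982 = (-170 + (18/5)*69) + 4982 = (-170 + 1242/5) + 4982 = 392/5 + 4982 = 25302/5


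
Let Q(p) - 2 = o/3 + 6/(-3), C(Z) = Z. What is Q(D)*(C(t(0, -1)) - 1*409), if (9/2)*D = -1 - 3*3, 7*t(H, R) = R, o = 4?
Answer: -11456/21 ≈ -545.52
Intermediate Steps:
t(H, R) = R/7
D = -20/9 (D = 2*(-1 - 3*3)/9 = 2*(-1 - 9)/9 = (2/9)*(-10) = -20/9 ≈ -2.2222)
Q(p) = 4/3 (Q(p) = 2 + (4/3 + 6/(-3)) = 2 + (4*(⅓) + 6*(-⅓)) = 2 + (4/3 - 2) = 2 - ⅔ = 4/3)
Q(D)*(C(t(0, -1)) - 1*409) = 4*((⅐)*(-1) - 1*409)/3 = 4*(-⅐ - 409)/3 = (4/3)*(-2864/7) = -11456/21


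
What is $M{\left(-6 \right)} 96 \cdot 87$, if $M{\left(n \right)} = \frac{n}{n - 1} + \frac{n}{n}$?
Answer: $\frac{108576}{7} \approx 15511.0$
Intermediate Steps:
$M{\left(n \right)} = 1 + \frac{n}{-1 + n}$ ($M{\left(n \right)} = \frac{n}{-1 + n} + 1 = 1 + \frac{n}{-1 + n}$)
$M{\left(-6 \right)} 96 \cdot 87 = \frac{-1 + 2 \left(-6\right)}{-1 - 6} \cdot 96 \cdot 87 = \frac{-1 - 12}{-7} \cdot 96 \cdot 87 = \left(- \frac{1}{7}\right) \left(-13\right) 96 \cdot 87 = \frac{13}{7} \cdot 96 \cdot 87 = \frac{1248}{7} \cdot 87 = \frac{108576}{7}$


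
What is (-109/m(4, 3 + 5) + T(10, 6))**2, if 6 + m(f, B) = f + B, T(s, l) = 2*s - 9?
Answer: 1849/36 ≈ 51.361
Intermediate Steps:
T(s, l) = -9 + 2*s
m(f, B) = -6 + B + f (m(f, B) = -6 + (f + B) = -6 + (B + f) = -6 + B + f)
(-109/m(4, 3 + 5) + T(10, 6))**2 = (-109/(-6 + (3 + 5) + 4) + (-9 + 2*10))**2 = (-109/(-6 + 8 + 4) + (-9 + 20))**2 = (-109/6 + 11)**2 = (-43/6)**2 = 1849/36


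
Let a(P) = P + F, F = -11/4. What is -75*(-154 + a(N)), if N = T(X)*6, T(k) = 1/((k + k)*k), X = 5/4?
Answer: 46449/4 ≈ 11612.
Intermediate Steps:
F = -11/4 (F = -11*1/4 = -11/4 ≈ -2.7500)
X = 5/4 (X = 5*(1/4) = 5/4 ≈ 1.2500)
T(k) = 1/(2*k**2) (T(k) = 1/(((2*k))*k) = (1/(2*k))/k = 1/(2*k**2))
N = 48/25 (N = (1/(2*(5/4)**2))*6 = ((1/2)*(16/25))*6 = (8/25)*6 = 48/25 ≈ 1.9200)
a(P) = -11/4 + P (a(P) = P - 11/4 = -11/4 + P)
-75*(-154 + a(N)) = -75*(-154 + (-11/4 + 48/25)) = -75*(-154 - 83/100) = -75*(-15483/100) = 46449/4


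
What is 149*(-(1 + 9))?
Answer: -1490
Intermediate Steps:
149*(-(1 + 9)) = 149*(-1*10) = 149*(-10) = -1490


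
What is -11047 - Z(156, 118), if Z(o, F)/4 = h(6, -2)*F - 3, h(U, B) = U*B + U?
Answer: -8203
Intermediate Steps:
h(U, B) = U + B*U (h(U, B) = B*U + U = U + B*U)
Z(o, F) = -12 - 24*F (Z(o, F) = 4*((6*(1 - 2))*F - 3) = 4*((6*(-1))*F - 3) = 4*(-6*F - 3) = 4*(-3 - 6*F) = -12 - 24*F)
-11047 - Z(156, 118) = -11047 - (-12 - 24*118) = -11047 - (-12 - 2832) = -11047 - 1*(-2844) = -11047 + 2844 = -8203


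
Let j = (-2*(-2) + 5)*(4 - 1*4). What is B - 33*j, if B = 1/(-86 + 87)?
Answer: 1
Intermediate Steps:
B = 1 (B = 1/1 = 1)
j = 0 (j = (4 + 5)*(4 - 4) = 9*0 = 0)
B - 33*j = 1 - 33*0 = 1 + 0 = 1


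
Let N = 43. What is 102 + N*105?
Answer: 4617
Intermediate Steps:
102 + N*105 = 102 + 43*105 = 102 + 4515 = 4617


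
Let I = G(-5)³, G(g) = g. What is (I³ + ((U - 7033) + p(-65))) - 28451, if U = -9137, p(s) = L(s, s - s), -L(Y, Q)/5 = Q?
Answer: -1997746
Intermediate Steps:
L(Y, Q) = -5*Q
p(s) = 0 (p(s) = -5*(s - s) = -5*0 = 0)
I = -125 (I = (-5)³ = -125)
(I³ + ((U - 7033) + p(-65))) - 28451 = ((-125)³ + ((-9137 - 7033) + 0)) - 28451 = (-1953125 + (-16170 + 0)) - 28451 = (-1953125 - 16170) - 28451 = -1969295 - 28451 = -1997746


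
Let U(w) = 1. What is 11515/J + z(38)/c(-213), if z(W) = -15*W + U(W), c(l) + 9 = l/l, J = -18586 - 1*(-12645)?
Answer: 3288309/47528 ≈ 69.187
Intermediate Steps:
J = -5941 (J = -18586 + 12645 = -5941)
c(l) = -8 (c(l) = -9 + l/l = -9 + 1 = -8)
z(W) = 1 - 15*W (z(W) = -15*W + 1 = 1 - 15*W)
11515/J + z(38)/c(-213) = 11515/(-5941) + (1 - 15*38)/(-8) = 11515*(-1/5941) + (1 - 570)*(-1/8) = -11515/5941 - 569*(-1/8) = -11515/5941 + 569/8 = 3288309/47528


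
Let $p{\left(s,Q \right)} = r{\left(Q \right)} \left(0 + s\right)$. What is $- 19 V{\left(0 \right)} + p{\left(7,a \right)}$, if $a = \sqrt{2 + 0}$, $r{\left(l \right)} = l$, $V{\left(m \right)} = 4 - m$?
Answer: $-76 + 7 \sqrt{2} \approx -66.1$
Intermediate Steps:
$a = \sqrt{2} \approx 1.4142$
$p{\left(s,Q \right)} = Q s$ ($p{\left(s,Q \right)} = Q \left(0 + s\right) = Q s$)
$- 19 V{\left(0 \right)} + p{\left(7,a \right)} = - 19 \left(4 - 0\right) + \sqrt{2} \cdot 7 = - 19 \left(4 + 0\right) + 7 \sqrt{2} = \left(-19\right) 4 + 7 \sqrt{2} = -76 + 7 \sqrt{2}$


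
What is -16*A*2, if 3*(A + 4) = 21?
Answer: -96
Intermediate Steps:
A = 3 (A = -4 + (⅓)*21 = -4 + 7 = 3)
-16*A*2 = -16*3*2 = -48*2 = -96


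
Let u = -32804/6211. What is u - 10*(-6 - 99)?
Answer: 6488746/6211 ≈ 1044.7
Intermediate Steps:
u = -32804/6211 (u = -32804*1/6211 = -32804/6211 ≈ -5.2816)
u - 10*(-6 - 99) = -32804/6211 - 10*(-6 - 99) = -32804/6211 - 10*(-105) = -32804/6211 - 1*(-1050) = -32804/6211 + 1050 = 6488746/6211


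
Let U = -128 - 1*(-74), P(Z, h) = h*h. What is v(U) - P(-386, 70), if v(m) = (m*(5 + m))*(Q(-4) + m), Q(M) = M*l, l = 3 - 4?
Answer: -137200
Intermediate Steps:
l = -1
Q(M) = -M (Q(M) = M*(-1) = -M)
P(Z, h) = h²
U = -54 (U = -128 + 74 = -54)
v(m) = m*(4 + m)*(5 + m) (v(m) = (m*(5 + m))*(-1*(-4) + m) = (m*(5 + m))*(4 + m) = m*(4 + m)*(5 + m))
v(U) - P(-386, 70) = -54*(20 + (-54)² + 9*(-54)) - 1*70² = -54*(20 + 2916 - 486) - 1*4900 = -54*2450 - 4900 = -132300 - 4900 = -137200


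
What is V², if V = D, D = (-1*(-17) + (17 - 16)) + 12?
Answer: 900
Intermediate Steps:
D = 30 (D = (17 + 1) + 12 = 18 + 12 = 30)
V = 30
V² = 30² = 900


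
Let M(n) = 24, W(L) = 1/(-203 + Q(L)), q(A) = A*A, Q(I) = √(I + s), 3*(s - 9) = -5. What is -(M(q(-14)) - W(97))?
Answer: -2960145/123314 - √939/123314 ≈ -24.005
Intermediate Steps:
s = 22/3 (s = 9 + (⅓)*(-5) = 9 - 5/3 = 22/3 ≈ 7.3333)
Q(I) = √(22/3 + I) (Q(I) = √(I + 22/3) = √(22/3 + I))
q(A) = A²
W(L) = 1/(-203 + √(66 + 9*L)/3)
-(M(q(-14)) - W(97)) = -(24 - 3/(-609 + √3*√(22 + 3*97))) = -(24 - 3/(-609 + √3*√(22 + 291))) = -(24 - 3/(-609 + √3*√313)) = -(24 - 3/(-609 + √939)) = -24 + 3/(-609 + √939)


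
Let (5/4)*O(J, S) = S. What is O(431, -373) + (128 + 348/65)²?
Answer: 73873484/4225 ≈ 17485.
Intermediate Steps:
O(J, S) = 4*S/5
O(431, -373) + (128 + 348/65)² = (⅘)*(-373) + (128 + 348/65)² = -1492/5 + (128 + 348*(1/65))² = -1492/5 + (128 + 348/65)² = -1492/5 + (8668/65)² = -1492/5 + 75134224/4225 = 73873484/4225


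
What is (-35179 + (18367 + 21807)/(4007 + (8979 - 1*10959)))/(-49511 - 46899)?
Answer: 71267659/195423070 ≈ 0.36468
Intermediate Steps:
(-35179 + (18367 + 21807)/(4007 + (8979 - 1*10959)))/(-49511 - 46899) = (-35179 + 40174/(4007 + (8979 - 10959)))/(-96410) = (-35179 + 40174/(4007 - 1980))*(-1/96410) = (-35179 + 40174/2027)*(-1/96410) = -71267659/2027*(-1/96410) = 71267659/195423070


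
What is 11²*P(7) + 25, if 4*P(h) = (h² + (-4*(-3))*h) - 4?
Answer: 15709/4 ≈ 3927.3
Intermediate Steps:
P(h) = -1 + 3*h + h²/4 (P(h) = ((h² + (-4*(-3))*h) - 4)/4 = ((h² + 12*h) - 4)/4 = (-4 + h² + 12*h)/4 = -1 + 3*h + h²/4)
11²*P(7) + 25 = 11²*(-1 + 3*7 + (¼)*7²) + 25 = 121*(-1 + 21 + (¼)*49) + 25 = 121*(-1 + 21 + 49/4) + 25 = 121*(129/4) + 25 = 15609/4 + 25 = 15709/4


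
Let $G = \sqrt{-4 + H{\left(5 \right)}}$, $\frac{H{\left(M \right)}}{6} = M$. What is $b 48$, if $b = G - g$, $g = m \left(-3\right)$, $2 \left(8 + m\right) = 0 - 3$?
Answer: $-1368 + 48 \sqrt{26} \approx -1123.2$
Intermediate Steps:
$H{\left(M \right)} = 6 M$
$m = - \frac{19}{2}$ ($m = -8 + \frac{0 - 3}{2} = -8 + \frac{1}{2} \left(-3\right) = -8 - \frac{3}{2} = - \frac{19}{2} \approx -9.5$)
$g = \frac{57}{2}$ ($g = \left(- \frac{19}{2}\right) \left(-3\right) = \frac{57}{2} \approx 28.5$)
$G = \sqrt{26}$ ($G = \sqrt{-4 + 6 \cdot 5} = \sqrt{-4 + 30} = \sqrt{26} \approx 5.099$)
$b = - \frac{57}{2} + \sqrt{26}$ ($b = \sqrt{26} - \frac{57}{2} = - \frac{57}{2} + \sqrt{26} \approx -23.401$)
$b 48 = \left(- \frac{57}{2} + \sqrt{26}\right) 48 = -1368 + 48 \sqrt{26}$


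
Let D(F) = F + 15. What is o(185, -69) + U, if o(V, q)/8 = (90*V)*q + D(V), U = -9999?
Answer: -9199199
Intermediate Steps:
D(F) = 15 + F
o(V, q) = 120 + 8*V + 720*V*q (o(V, q) = 8*((90*V)*q + (15 + V)) = 8*(90*V*q + (15 + V)) = 8*(15 + V + 90*V*q) = 120 + 8*V + 720*V*q)
o(185, -69) + U = (120 + 8*185 + 720*185*(-69)) - 9999 = (120 + 1480 - 9190800) - 9999 = -9189200 - 9999 = -9199199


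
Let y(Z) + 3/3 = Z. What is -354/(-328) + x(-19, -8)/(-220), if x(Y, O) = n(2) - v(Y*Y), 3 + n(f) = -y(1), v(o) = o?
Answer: 24659/9020 ≈ 2.7338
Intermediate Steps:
y(Z) = -1 + Z
n(f) = -3 (n(f) = -3 - (-1 + 1) = -3 - 1*0 = -3 + 0 = -3)
x(Y, O) = -3 - Y**2 (x(Y, O) = -3 - Y*Y = -3 - Y**2)
-354/(-328) + x(-19, -8)/(-220) = -354/(-328) + (-3 - 1*(-19)**2)/(-220) = -354*(-1/328) + (-3 - 1*361)*(-1/220) = 177/164 + (-3 - 361)*(-1/220) = 177/164 - 364*(-1/220) = 177/164 + 91/55 = 24659/9020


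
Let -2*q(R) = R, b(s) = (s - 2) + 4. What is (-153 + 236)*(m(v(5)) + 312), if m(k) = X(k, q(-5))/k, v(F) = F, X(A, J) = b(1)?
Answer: 129729/5 ≈ 25946.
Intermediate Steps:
b(s) = 2 + s (b(s) = (-2 + s) + 4 = 2 + s)
q(R) = -R/2
X(A, J) = 3 (X(A, J) = 2 + 1 = 3)
m(k) = 3/k
(-153 + 236)*(m(v(5)) + 312) = (-153 + 236)*(3/5 + 312) = 83*(3*(⅕) + 312) = 83*(⅗ + 312) = 83*(1563/5) = 129729/5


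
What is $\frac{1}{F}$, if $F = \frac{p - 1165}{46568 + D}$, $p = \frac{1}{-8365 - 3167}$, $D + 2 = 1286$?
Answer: $- \frac{551829264}{13434781} \approx -41.075$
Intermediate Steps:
$D = 1284$ ($D = -2 + 1286 = 1284$)
$p = - \frac{1}{11532}$ ($p = \frac{1}{-11532} = - \frac{1}{11532} \approx -8.6715 \cdot 10^{-5}$)
$F = - \frac{13434781}{551829264}$ ($F = \frac{- \frac{1}{11532} - 1165}{46568 + 1284} = - \frac{13434781}{11532 \cdot 47852} = \left(- \frac{13434781}{11532}\right) \frac{1}{47852} = - \frac{13434781}{551829264} \approx -0.024346$)
$\frac{1}{F} = \frac{1}{- \frac{13434781}{551829264}} = - \frac{551829264}{13434781}$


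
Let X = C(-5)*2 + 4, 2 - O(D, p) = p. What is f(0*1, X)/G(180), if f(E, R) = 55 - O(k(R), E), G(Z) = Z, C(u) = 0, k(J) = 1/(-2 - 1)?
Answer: 53/180 ≈ 0.29444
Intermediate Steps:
k(J) = -⅓ (k(J) = 1/(-3) = -⅓)
O(D, p) = 2 - p
X = 4 (X = 0*2 + 4 = 0 + 4 = 4)
f(E, R) = 53 + E (f(E, R) = 55 - (2 - E) = 55 + (-2 + E) = 53 + E)
f(0*1, X)/G(180) = (53 + 0*1)/180 = (53 + 0)*(1/180) = 53*(1/180) = 53/180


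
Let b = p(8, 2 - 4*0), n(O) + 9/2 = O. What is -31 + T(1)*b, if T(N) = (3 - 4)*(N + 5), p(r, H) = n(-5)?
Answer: 26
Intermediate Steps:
n(O) = -9/2 + O
p(r, H) = -19/2 (p(r, H) = -9/2 - 5 = -19/2)
b = -19/2 ≈ -9.5000
T(N) = -5 - N (T(N) = -(5 + N) = -5 - N)
-31 + T(1)*b = -31 + (-5 - 1*1)*(-19/2) = -31 + (-5 - 1)*(-19/2) = -31 - 6*(-19/2) = -31 + 57 = 26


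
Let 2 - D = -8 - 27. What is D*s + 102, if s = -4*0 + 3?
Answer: 213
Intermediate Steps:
D = 37 (D = 2 - (-8 - 27) = 2 - 1*(-35) = 2 + 35 = 37)
s = 3 (s = 0 + 3 = 3)
D*s + 102 = 37*3 + 102 = 111 + 102 = 213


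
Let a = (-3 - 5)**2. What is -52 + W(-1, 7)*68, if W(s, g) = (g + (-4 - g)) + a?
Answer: 4028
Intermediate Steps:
a = 64 (a = (-8)**2 = 64)
W(s, g) = 60 (W(s, g) = (g + (-4 - g)) + 64 = -4 + 64 = 60)
-52 + W(-1, 7)*68 = -52 + 60*68 = -52 + 4080 = 4028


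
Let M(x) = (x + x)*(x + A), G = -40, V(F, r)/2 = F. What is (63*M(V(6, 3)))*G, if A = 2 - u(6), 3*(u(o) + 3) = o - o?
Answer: -1028160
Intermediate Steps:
V(F, r) = 2*F
u(o) = -3 (u(o) = -3 + (o - o)/3 = -3 + (1/3)*0 = -3 + 0 = -3)
A = 5 (A = 2 - 1*(-3) = 2 + 3 = 5)
M(x) = 2*x*(5 + x) (M(x) = (x + x)*(x + 5) = (2*x)*(5 + x) = 2*x*(5 + x))
(63*M(V(6, 3)))*G = (63*(2*(2*6)*(5 + 2*6)))*(-40) = (63*(2*12*(5 + 12)))*(-40) = (63*(2*12*17))*(-40) = (63*408)*(-40) = 25704*(-40) = -1028160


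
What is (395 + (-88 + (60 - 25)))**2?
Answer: 116964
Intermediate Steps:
(395 + (-88 + (60 - 25)))**2 = (395 + (-88 + 35))**2 = (395 - 53)**2 = 342**2 = 116964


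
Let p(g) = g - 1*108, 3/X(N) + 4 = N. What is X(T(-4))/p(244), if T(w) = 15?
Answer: 3/1496 ≈ 0.0020053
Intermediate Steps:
X(N) = 3/(-4 + N)
p(g) = -108 + g (p(g) = g - 108 = -108 + g)
X(T(-4))/p(244) = (3/(-4 + 15))/(-108 + 244) = (3/11)/136 = (3*(1/11))*(1/136) = (3/11)*(1/136) = 3/1496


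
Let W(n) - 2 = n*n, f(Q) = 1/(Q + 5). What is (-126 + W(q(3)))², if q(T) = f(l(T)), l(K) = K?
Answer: 62964225/4096 ≈ 15372.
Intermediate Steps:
f(Q) = 1/(5 + Q)
q(T) = 1/(5 + T)
W(n) = 2 + n² (W(n) = 2 + n*n = 2 + n²)
(-126 + W(q(3)))² = (-126 + (2 + (1/(5 + 3))²))² = (-126 + (2 + (1/8)²))² = (-126 + (2 + (⅛)²))² = (-126 + (2 + 1/64))² = (-126 + 129/64)² = (-7935/64)² = 62964225/4096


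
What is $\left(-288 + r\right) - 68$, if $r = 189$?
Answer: $-167$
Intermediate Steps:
$\left(-288 + r\right) - 68 = \left(-288 + 189\right) - 68 = -99 - 68 = -167$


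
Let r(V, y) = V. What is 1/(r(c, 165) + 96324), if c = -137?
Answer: 1/96187 ≈ 1.0396e-5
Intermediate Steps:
1/(r(c, 165) + 96324) = 1/(-137 + 96324) = 1/96187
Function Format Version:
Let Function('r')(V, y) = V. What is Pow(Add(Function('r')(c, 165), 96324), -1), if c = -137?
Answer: Rational(1, 96187) ≈ 1.0396e-5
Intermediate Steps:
Pow(Add(Function('r')(c, 165), 96324), -1) = Pow(Add(-137, 96324), -1) = Pow(96187, -1) = Rational(1, 96187)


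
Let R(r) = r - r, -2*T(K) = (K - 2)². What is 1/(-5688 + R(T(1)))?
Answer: -1/5688 ≈ -0.00017581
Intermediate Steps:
T(K) = -(-2 + K)²/2 (T(K) = -(K - 2)²/2 = -(-2 + K)²/2)
R(r) = 0
1/(-5688 + R(T(1))) = 1/(-5688 + 0) = 1/(-5688) = -1/5688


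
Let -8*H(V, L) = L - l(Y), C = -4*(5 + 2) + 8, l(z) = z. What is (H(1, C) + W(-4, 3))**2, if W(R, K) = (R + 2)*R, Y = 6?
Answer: 2025/16 ≈ 126.56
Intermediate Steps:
W(R, K) = R*(2 + R) (W(R, K) = (2 + R)*R = R*(2 + R))
C = -20 (C = -4*7 + 8 = -28 + 8 = -20)
H(V, L) = 3/4 - L/8 (H(V, L) = -(L - 1*6)/8 = -(L - 6)/8 = -(-6 + L)/8 = 3/4 - L/8)
(H(1, C) + W(-4, 3))**2 = ((3/4 - 1/8*(-20)) - 4*(2 - 4))**2 = ((3/4 + 5/2) - 4*(-2))**2 = (13/4 + 8)**2 = (45/4)**2 = 2025/16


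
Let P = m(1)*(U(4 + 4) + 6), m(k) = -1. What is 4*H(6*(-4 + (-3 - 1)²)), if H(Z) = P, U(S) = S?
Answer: -56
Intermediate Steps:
P = -14 (P = -((4 + 4) + 6) = -(8 + 6) = -1*14 = -14)
H(Z) = -14
4*H(6*(-4 + (-3 - 1)²)) = 4*(-14) = -56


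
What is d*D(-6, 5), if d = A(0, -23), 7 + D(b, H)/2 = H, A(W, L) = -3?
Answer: 12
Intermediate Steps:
D(b, H) = -14 + 2*H
d = -3
d*D(-6, 5) = -3*(-14 + 2*5) = -3*(-14 + 10) = -3*(-4) = 12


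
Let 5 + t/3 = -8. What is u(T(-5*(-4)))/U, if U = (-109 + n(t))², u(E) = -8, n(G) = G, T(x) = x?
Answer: -1/2738 ≈ -0.00036523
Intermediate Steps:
t = -39 (t = -15 + 3*(-8) = -15 - 24 = -39)
U = 21904 (U = (-109 - 39)² = (-148)² = 21904)
u(T(-5*(-4)))/U = -8/21904 = -8*1/21904 = -1/2738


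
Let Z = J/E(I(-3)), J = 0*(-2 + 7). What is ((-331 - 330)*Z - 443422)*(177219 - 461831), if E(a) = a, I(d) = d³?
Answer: 126203222264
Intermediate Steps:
J = 0 (J = 0*5 = 0)
Z = 0 (Z = 0/((-3)³) = 0/(-27) = 0*(-1/27) = 0)
((-331 - 330)*Z - 443422)*(177219 - 461831) = ((-331 - 330)*0 - 443422)*(177219 - 461831) = (-661*0 - 443422)*(-284612) = (0 - 443422)*(-284612) = -443422*(-284612) = 126203222264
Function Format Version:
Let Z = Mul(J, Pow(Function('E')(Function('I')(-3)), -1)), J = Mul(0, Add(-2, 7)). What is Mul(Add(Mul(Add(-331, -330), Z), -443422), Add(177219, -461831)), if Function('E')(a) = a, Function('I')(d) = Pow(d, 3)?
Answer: 126203222264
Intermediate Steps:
J = 0 (J = Mul(0, 5) = 0)
Z = 0 (Z = Mul(0, Pow(Pow(-3, 3), -1)) = Mul(0, Pow(-27, -1)) = Mul(0, Rational(-1, 27)) = 0)
Mul(Add(Mul(Add(-331, -330), Z), -443422), Add(177219, -461831)) = Mul(Add(Mul(Add(-331, -330), 0), -443422), Add(177219, -461831)) = Mul(Add(Mul(-661, 0), -443422), -284612) = Mul(Add(0, -443422), -284612) = Mul(-443422, -284612) = 126203222264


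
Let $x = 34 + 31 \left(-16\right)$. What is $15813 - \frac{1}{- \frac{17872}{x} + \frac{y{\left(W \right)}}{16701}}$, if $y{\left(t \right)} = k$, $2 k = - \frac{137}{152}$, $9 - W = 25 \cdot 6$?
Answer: $\frac{79713149445293}{5040996633} \approx 15813.0$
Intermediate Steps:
$W = -141$ ($W = 9 - 25 \cdot 6 = 9 - 150 = -141$)
$x = -462$ ($x = 34 - 496 = -462$)
$k = - \frac{137}{304}$ ($k = \frac{\left(-137\right) \frac{1}{152}}{2} = \frac{1}{2} \left(- \frac{137}{152}\right) = - \frac{137}{304} \approx -0.45066$)
$y{\left(t \right)} = - \frac{137}{304}$
$15813 - \frac{1}{- \frac{17872}{x} + \frac{y{\left(W \right)}}{16701}} = 15813 - \frac{1}{- \frac{17872}{-462} - \frac{137}{304 \cdot 16701}} = 15813 - \frac{1}{\left(-17872\right) \left(- \frac{1}{462}\right) - \frac{137}{5077104}} = 15813 - \frac{1}{\frac{8936}{231} - \frac{137}{5077104}} = 15813 - \frac{1}{\frac{5040996633}{130312336}} = 15813 - \frac{130312336}{5040996633} = \frac{79713149445293}{5040996633}$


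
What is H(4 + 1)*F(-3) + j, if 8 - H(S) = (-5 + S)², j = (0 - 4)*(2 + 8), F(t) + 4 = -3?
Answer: -96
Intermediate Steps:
F(t) = -7 (F(t) = -4 - 3 = -7)
j = -40 (j = -4*10 = -40)
H(S) = 8 - (-5 + S)²
H(4 + 1)*F(-3) + j = (8 - (-5 + (4 + 1))²)*(-7) - 40 = (8 - (-5 + 5)²)*(-7) - 40 = (8 - 1*0²)*(-7) - 40 = (8 - 1*0)*(-7) - 40 = (8 + 0)*(-7) - 40 = 8*(-7) - 40 = -56 - 40 = -96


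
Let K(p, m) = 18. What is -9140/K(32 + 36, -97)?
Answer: -4570/9 ≈ -507.78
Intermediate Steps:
-9140/K(32 + 36, -97) = -9140/18 = -9140*1/18 = -4570/9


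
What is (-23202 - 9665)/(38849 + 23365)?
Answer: -32867/62214 ≈ -0.52829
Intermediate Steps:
(-23202 - 9665)/(38849 + 23365) = -32867/62214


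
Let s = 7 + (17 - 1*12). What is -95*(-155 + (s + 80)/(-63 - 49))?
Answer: 414485/28 ≈ 14803.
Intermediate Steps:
s = 12 (s = 7 + (17 - 12) = 7 + 5 = 12)
-95*(-155 + (s + 80)/(-63 - 49)) = -95*(-155 + (12 + 80)/(-63 - 49)) = -95*(-155 + 92/(-112)) = -95*(-155 + 92*(-1/112)) = -95*(-155 - 23/28) = -95*(-4363/28) = 414485/28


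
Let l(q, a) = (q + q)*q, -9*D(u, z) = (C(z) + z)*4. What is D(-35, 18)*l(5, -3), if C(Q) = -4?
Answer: -2800/9 ≈ -311.11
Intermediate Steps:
D(u, z) = 16/9 - 4*z/9 (D(u, z) = -(-4 + z)*4/9 = -(-16 + 4*z)/9 = 16/9 - 4*z/9)
l(q, a) = 2*q² (l(q, a) = (2*q)*q = 2*q²)
D(-35, 18)*l(5, -3) = (16/9 - 4/9*18)*(2*5²) = (16/9 - 8)*(2*25) = -56/9*50 = -2800/9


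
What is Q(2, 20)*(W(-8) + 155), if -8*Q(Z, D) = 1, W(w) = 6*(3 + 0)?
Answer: -173/8 ≈ -21.625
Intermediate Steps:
W(w) = 18 (W(w) = 6*3 = 18)
Q(Z, D) = -⅛ (Q(Z, D) = -⅛*1 = -⅛)
Q(2, 20)*(W(-8) + 155) = -(18 + 155)/8 = -⅛*173 = -173/8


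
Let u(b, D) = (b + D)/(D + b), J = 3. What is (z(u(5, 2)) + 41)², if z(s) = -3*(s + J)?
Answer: 841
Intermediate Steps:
u(b, D) = 1 (u(b, D) = (D + b)/(D + b) = 1)
z(s) = -9 - 3*s (z(s) = -3*(s + 3) = -3*(3 + s) = -9 - 3*s)
(z(u(5, 2)) + 41)² = ((-9 - 3*1) + 41)² = ((-9 - 3) + 41)² = (-12 + 41)² = 29² = 841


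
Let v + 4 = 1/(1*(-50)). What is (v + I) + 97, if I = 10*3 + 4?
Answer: 6349/50 ≈ 126.98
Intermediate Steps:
I = 34 (I = 30 + 4 = 34)
v = -201/50 (v = -4 + 1/(1*(-50)) = -4 + 1/(-50) = -4 - 1/50 = -201/50 ≈ -4.0200)
(v + I) + 97 = (-201/50 + 34) + 97 = 1499/50 + 97 = 6349/50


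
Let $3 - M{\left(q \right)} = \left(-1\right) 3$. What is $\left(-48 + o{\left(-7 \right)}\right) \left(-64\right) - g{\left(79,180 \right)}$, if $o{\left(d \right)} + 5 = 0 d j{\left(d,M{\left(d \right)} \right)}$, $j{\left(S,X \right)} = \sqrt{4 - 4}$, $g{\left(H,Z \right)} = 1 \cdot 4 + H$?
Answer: $3309$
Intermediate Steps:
$M{\left(q \right)} = 6$ ($M{\left(q \right)} = 3 - \left(-1\right) 3 = 3 - -3 = 3 + 3 = 6$)
$g{\left(H,Z \right)} = 4 + H$
$j{\left(S,X \right)} = 0$ ($j{\left(S,X \right)} = \sqrt{0} = 0$)
$o{\left(d \right)} = -5$ ($o{\left(d \right)} = -5 + 0 d 0 = -5 + 0 \cdot 0 = -5 + 0 = -5$)
$\left(-48 + o{\left(-7 \right)}\right) \left(-64\right) - g{\left(79,180 \right)} = \left(-48 - 5\right) \left(-64\right) - \left(4 + 79\right) = \left(-53\right) \left(-64\right) - 83 = 3392 - 83 = 3309$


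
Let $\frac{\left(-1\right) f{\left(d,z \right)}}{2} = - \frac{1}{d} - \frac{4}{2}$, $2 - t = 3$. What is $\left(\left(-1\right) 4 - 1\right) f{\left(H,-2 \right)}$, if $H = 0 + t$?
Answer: $-10$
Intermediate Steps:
$t = -1$ ($t = 2 - 3 = -1$)
$H = -1$ ($H = 0 - 1 = -1$)
$f{\left(d,z \right)} = 4 + \frac{2}{d}$ ($f{\left(d,z \right)} = - 2 \left(- \frac{1}{d} - \frac{4}{2}\right) = - 2 \left(- \frac{1}{d} - 2\right) = - 2 \left(-2 - \frac{1}{d}\right) = 4 + \frac{2}{d}$)
$\left(\left(-1\right) 4 - 1\right) f{\left(H,-2 \right)} = \left(\left(-1\right) 4 - 1\right) \left(4 + \frac{2}{-1}\right) = \left(-4 - 1\right) \left(4 + 2 \left(-1\right)\right) = - 5 \left(4 - 2\right) = \left(-5\right) 2 = -10$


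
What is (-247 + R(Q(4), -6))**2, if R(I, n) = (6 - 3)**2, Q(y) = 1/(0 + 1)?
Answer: 56644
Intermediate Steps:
Q(y) = 1 (Q(y) = 1/1 = 1)
R(I, n) = 9 (R(I, n) = 3**2 = 9)
(-247 + R(Q(4), -6))**2 = (-247 + 9)**2 = (-238)**2 = 56644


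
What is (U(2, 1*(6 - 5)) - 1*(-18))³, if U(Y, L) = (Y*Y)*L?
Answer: 10648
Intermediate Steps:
U(Y, L) = L*Y² (U(Y, L) = Y²*L = L*Y²)
(U(2, 1*(6 - 5)) - 1*(-18))³ = ((1*(6 - 5))*2² - 1*(-18))³ = ((1*1)*4 + 18)³ = (1*4 + 18)³ = (4 + 18)³ = 22³ = 10648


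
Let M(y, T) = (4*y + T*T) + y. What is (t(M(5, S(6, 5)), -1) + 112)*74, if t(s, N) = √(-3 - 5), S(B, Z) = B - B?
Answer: 8288 + 148*I*√2 ≈ 8288.0 + 209.3*I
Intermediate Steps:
S(B, Z) = 0
M(y, T) = T² + 5*y (M(y, T) = (4*y + T²) + y = (T² + 4*y) + y = T² + 5*y)
t(s, N) = 2*I*√2 (t(s, N) = √(-8) = 2*I*√2)
(t(M(5, S(6, 5)), -1) + 112)*74 = (2*I*√2 + 112)*74 = (112 + 2*I*√2)*74 = 8288 + 148*I*√2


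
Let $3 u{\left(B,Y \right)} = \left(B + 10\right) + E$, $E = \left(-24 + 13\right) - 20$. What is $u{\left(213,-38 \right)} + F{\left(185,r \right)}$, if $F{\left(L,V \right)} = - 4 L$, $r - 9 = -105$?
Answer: $-676$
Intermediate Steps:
$E = -31$ ($E = -11 - 20 = -31$)
$r = -96$ ($r = 9 - 105 = -96$)
$u{\left(B,Y \right)} = -7 + \frac{B}{3}$ ($u{\left(B,Y \right)} = \frac{\left(B + 10\right) - 31}{3} = \frac{\left(10 + B\right) - 31}{3} = \frac{-21 + B}{3} = -7 + \frac{B}{3}$)
$u{\left(213,-38 \right)} + F{\left(185,r \right)} = \left(-7 + \frac{1}{3} \cdot 213\right) - 740 = \left(-7 + 71\right) - 740 = 64 - 740 = -676$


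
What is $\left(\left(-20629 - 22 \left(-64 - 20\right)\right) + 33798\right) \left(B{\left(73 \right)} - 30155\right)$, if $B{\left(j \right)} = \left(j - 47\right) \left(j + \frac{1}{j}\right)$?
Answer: $- \frac{30976091495}{73} \approx -4.2433 \cdot 10^{8}$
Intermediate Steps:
$B{\left(j \right)} = \left(-47 + j\right) \left(j + \frac{1}{j}\right)$
$\left(\left(-20629 - 22 \left(-64 - 20\right)\right) + 33798\right) \left(B{\left(73 \right)} - 30155\right) = \left(\left(-20629 - 22 \left(-64 - 20\right)\right) + 33798\right) \left(\left(1 + 73^{2} - 3431 - \frac{47}{73}\right) - 30155\right) = \left(\left(-20629 - -1848\right) + 33798\right) \left(\left(1 + 5329 - 3431 - \frac{47}{73}\right) - 30155\right) = \left(\left(-20629 + 1848\right) + 33798\right) \left(\left(1 + 5329 - 3431 - \frac{47}{73}\right) - 30155\right) = \left(-18781 + 33798\right) \left(\frac{138580}{73} - 30155\right) = 15017 \left(- \frac{2062735}{73}\right) = - \frac{30976091495}{73}$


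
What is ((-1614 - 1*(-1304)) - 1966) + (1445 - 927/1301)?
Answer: -1082058/1301 ≈ -831.71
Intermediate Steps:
((-1614 - 1*(-1304)) - 1966) + (1445 - 927/1301) = ((-1614 + 1304) - 1966) + (1445 - 927/1301) = (-310 - 1966) + (1445 - 1*927/1301) = -2276 + (1445 - 927/1301) = -2276 + 1879018/1301 = -1082058/1301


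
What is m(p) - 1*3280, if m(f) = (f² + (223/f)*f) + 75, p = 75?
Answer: 2643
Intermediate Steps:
m(f) = 298 + f² (m(f) = (f² + 223) + 75 = (223 + f²) + 75 = 298 + f²)
m(p) - 1*3280 = (298 + 75²) - 1*3280 = (298 + 5625) - 3280 = 5923 - 3280 = 2643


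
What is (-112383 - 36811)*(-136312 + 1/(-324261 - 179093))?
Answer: 5118338167924053/251677 ≈ 2.0337e+10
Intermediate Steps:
(-112383 - 36811)*(-136312 + 1/(-324261 - 179093)) = -149194*(-136312 + 1/(-503354)) = -149194*(-136312 - 1/503354) = -149194*(-68613190449/503354) = 5118338167924053/251677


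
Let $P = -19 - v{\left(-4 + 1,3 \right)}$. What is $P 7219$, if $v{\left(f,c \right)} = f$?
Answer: $-115504$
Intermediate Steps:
$P = -16$ ($P = -19 - \left(-4 + 1\right) = -19 - -3 = -19 + 3 = -16$)
$P 7219 = \left(-16\right) 7219 = -115504$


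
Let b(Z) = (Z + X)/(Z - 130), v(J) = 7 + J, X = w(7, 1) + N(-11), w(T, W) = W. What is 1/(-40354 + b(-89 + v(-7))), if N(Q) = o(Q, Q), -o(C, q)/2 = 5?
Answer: -219/8837428 ≈ -2.4781e-5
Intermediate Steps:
o(C, q) = -10 (o(C, q) = -2*5 = -10)
N(Q) = -10
X = -9 (X = 1 - 10 = -9)
b(Z) = (-9 + Z)/(-130 + Z) (b(Z) = (Z - 9)/(Z - 130) = (-9 + Z)/(-130 + Z))
1/(-40354 + b(-89 + v(-7))) = 1/(-40354 + (-9 + (-89 + (7 - 7)))/(-130 + (-89 + (7 - 7)))) = 1/(-40354 + (-9 + (-89 + 0))/(-130 + (-89 + 0))) = 1/(-40354 + (-9 - 89)/(-130 - 89)) = 1/(-40354 - 98/(-219)) = 1/(-40354 - 1/219*(-98)) = 1/(-40354 + 98/219) = 1/(-8837428/219) = -219/8837428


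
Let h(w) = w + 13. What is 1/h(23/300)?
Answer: 300/3923 ≈ 0.076472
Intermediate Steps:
h(w) = 13 + w
1/h(23/300) = 1/(13 + 23/300) = 1/(3923/300) = 300/3923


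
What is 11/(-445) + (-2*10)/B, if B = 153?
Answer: -10583/68085 ≈ -0.15544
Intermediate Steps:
11/(-445) + (-2*10)/B = 11/(-445) - 2*10/153 = 11*(-1/445) - 20*1/153 = -11/445 - 20/153 = -10583/68085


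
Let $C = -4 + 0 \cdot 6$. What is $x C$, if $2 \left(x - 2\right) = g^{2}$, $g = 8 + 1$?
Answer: $-170$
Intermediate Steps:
$g = 9$
$C = -4$ ($C = -4 + 0 = -4$)
$x = \frac{85}{2}$ ($x = 2 + \frac{9^{2}}{2} = 2 + \frac{1}{2} \cdot 81 = 2 + \frac{81}{2} = \frac{85}{2} \approx 42.5$)
$x C = \frac{85}{2} \left(-4\right) = -170$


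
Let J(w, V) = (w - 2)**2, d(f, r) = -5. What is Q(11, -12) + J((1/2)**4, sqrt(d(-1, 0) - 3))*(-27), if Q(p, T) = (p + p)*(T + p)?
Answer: -31579/256 ≈ -123.36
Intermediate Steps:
Q(p, T) = 2*p*(T + p) (Q(p, T) = (2*p)*(T + p) = 2*p*(T + p))
J(w, V) = (-2 + w)**2
Q(11, -12) + J((1/2)**4, sqrt(d(-1, 0) - 3))*(-27) = 2*11*(-12 + 11) + (-2 + (1/2)**4)**2*(-27) = 2*11*(-1) + (-2 + (1/2)**4)**2*(-27) = -22 + (-2 + 1/16)**2*(-27) = -22 + (-31/16)**2*(-27) = -22 + (961/256)*(-27) = -22 - 25947/256 = -31579/256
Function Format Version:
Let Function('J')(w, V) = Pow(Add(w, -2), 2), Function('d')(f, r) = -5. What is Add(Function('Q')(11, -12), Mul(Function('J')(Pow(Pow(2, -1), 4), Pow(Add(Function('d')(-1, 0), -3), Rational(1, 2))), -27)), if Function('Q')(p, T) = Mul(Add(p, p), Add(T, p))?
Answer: Rational(-31579, 256) ≈ -123.36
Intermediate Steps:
Function('Q')(p, T) = Mul(2, p, Add(T, p)) (Function('Q')(p, T) = Mul(Mul(2, p), Add(T, p)) = Mul(2, p, Add(T, p)))
Function('J')(w, V) = Pow(Add(-2, w), 2)
Add(Function('Q')(11, -12), Mul(Function('J')(Pow(Pow(2, -1), 4), Pow(Add(Function('d')(-1, 0), -3), Rational(1, 2))), -27)) = Add(Mul(2, 11, Add(-12, 11)), Mul(Pow(Add(-2, Pow(Pow(2, -1), 4)), 2), -27)) = Add(Mul(2, 11, -1), Mul(Pow(Add(-2, Pow(Rational(1, 2), 4)), 2), -27)) = Add(-22, Mul(Pow(Add(-2, Rational(1, 16)), 2), -27)) = Add(-22, Mul(Pow(Rational(-31, 16), 2), -27)) = Add(-22, Mul(Rational(961, 256), -27)) = Add(-22, Rational(-25947, 256)) = Rational(-31579, 256)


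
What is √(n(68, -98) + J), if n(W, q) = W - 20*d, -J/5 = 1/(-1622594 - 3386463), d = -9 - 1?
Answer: √6724294768884017/5009057 ≈ 16.371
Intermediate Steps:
d = -10
J = 5/5009057 (J = -5/(-1622594 - 3386463) = -5/(-5009057) = -5*(-1/5009057) = 5/5009057 ≈ 9.9819e-7)
n(W, q) = 200 + W (n(W, q) = W - 20*(-10) = W + 200 = 200 + W)
√(n(68, -98) + J) = √((200 + 68) + 5/5009057) = √(268 + 5/5009057) = √(1342427281/5009057) = √6724294768884017/5009057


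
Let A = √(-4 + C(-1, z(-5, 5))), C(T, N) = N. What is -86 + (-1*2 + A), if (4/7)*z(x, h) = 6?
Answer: -88 + √26/2 ≈ -85.450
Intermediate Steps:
z(x, h) = 21/2 (z(x, h) = (7/4)*6 = 21/2)
A = √26/2 (A = √(-4 + 21/2) = √(13/2) = √26/2 ≈ 2.5495)
-86 + (-1*2 + A) = -86 + (-1*2 + √26/2) = -86 + (-2 + √26/2) = -88 + √26/2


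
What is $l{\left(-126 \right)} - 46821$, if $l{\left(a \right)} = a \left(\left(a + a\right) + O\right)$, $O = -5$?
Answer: $-14439$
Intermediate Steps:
$l{\left(a \right)} = a \left(-5 + 2 a\right)$ ($l{\left(a \right)} = a \left(\left(a + a\right) - 5\right) = a \left(2 a - 5\right) = a \left(-5 + 2 a\right)$)
$l{\left(-126 \right)} - 46821 = - 126 \left(-5 + 2 \left(-126\right)\right) - 46821 = - 126 \left(-5 - 252\right) - 46821 = \left(-126\right) \left(-257\right) - 46821 = 32382 - 46821 = -14439$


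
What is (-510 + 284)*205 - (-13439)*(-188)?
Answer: -2572862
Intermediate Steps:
(-510 + 284)*205 - (-13439)*(-188) = -226*205 - 1*2526532 = -46330 - 2526532 = -2572862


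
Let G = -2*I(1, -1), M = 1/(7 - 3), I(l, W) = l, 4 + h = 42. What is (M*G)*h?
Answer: -19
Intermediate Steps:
h = 38 (h = -4 + 42 = 38)
M = 1/4 ≈ 0.25000
G = -2 (G = -2*1 = -2)
(M*G)*h = ((1/4)*(-2))*38 = -1/2*38 = -19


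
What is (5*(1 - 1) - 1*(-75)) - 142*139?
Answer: -19663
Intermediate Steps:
(5*(1 - 1) - 1*(-75)) - 142*139 = (5*0 + 75) - 19738 = (0 + 75) - 19738 = 75 - 19738 = -19663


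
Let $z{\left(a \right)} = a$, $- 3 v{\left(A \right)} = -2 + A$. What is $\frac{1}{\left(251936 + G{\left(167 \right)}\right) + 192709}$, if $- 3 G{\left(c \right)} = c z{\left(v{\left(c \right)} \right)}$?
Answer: $\frac{3}{1343120} \approx 2.2336 \cdot 10^{-6}$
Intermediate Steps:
$v{\left(A \right)} = \frac{2}{3} - \frac{A}{3}$ ($v{\left(A \right)} = - \frac{-2 + A}{3} = \frac{2}{3} - \frac{A}{3}$)
$G{\left(c \right)} = - \frac{c \left(\frac{2}{3} - \frac{c}{3}\right)}{3}$
$\frac{1}{\left(251936 + G{\left(167 \right)}\right) + 192709} = \frac{1}{\left(251936 + \frac{1}{9} \cdot 167 \left(-2 + 167\right)\right) + 192709} = \frac{1}{\left(251936 + \frac{1}{9} \cdot 167 \cdot 165\right) + 192709} = \frac{1}{\left(251936 + \frac{9185}{3}\right) + 192709} = \frac{1}{\frac{764993}{3} + 192709} = \frac{1}{\frac{1343120}{3}} = \frac{3}{1343120}$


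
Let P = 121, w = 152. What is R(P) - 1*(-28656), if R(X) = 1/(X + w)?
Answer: 7823089/273 ≈ 28656.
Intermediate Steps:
R(X) = 1/(152 + X) (R(X) = 1/(X + 152) = 1/(152 + X))
R(P) - 1*(-28656) = 1/(152 + 121) - 1*(-28656) = 1/273 + 28656 = 7823089/273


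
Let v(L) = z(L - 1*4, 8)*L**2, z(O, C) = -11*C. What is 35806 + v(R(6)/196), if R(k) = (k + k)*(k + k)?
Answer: 85856158/2401 ≈ 35759.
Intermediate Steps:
R(k) = 4*k**2 (R(k) = (2*k)*(2*k) = 4*k**2)
v(L) = -88*L**2 (v(L) = (-11*8)*L**2 = -88*L**2)
35806 + v(R(6)/196) = 35806 - 88*((4*6**2)/196)**2 = 35806 - 88*((4*36)*(1/196))**2 = 35806 - 88*(144*(1/196))**2 = 35806 - 88*(36/49)**2 = 35806 - 88*1296/2401 = 35806 - 114048/2401 = 85856158/2401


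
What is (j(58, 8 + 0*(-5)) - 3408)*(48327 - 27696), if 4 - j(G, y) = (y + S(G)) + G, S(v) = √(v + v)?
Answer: -71589570 - 41262*√29 ≈ -7.1812e+7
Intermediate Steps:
S(v) = √2*√v (S(v) = √(2*v) = √2*√v)
j(G, y) = 4 - G - y - √2*√G (j(G, y) = 4 - ((y + √2*√G) + G) = 4 - (G + y + √2*√G) = 4 + (-G - y - √2*√G) = 4 - G - y - √2*√G)
(j(58, 8 + 0*(-5)) - 3408)*(48327 - 27696) = ((4 - 1*58 - (8 + 0*(-5)) - √2*√58) - 3408)*(48327 - 27696) = ((4 - 58 - (8 + 0) - 2*√29) - 3408)*20631 = ((4 - 58 - 1*8 - 2*√29) - 3408)*20631 = ((4 - 58 - 8 - 2*√29) - 3408)*20631 = ((-62 - 2*√29) - 3408)*20631 = (-3470 - 2*√29)*20631 = -71589570 - 41262*√29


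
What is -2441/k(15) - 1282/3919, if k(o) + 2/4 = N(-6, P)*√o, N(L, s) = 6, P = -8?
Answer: -21900396/8461121 - 58584*√15/2159 ≈ -107.68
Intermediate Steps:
k(o) = -½ + 6*√o
-2441/k(15) - 1282/3919 = -2441/(-½ + 6*√15) - 1282/3919 = -1282/3919 - 2441/(-½ + 6*√15)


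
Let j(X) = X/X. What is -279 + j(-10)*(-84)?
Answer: -363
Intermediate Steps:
j(X) = 1
-279 + j(-10)*(-84) = -279 + 1*(-84) = -279 - 84 = -363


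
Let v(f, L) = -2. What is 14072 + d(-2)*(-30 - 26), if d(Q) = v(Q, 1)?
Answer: 14184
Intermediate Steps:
d(Q) = -2
14072 + d(-2)*(-30 - 26) = 14072 - 2*(-30 - 26) = 14072 - 2*(-56) = 14072 + 112 = 14184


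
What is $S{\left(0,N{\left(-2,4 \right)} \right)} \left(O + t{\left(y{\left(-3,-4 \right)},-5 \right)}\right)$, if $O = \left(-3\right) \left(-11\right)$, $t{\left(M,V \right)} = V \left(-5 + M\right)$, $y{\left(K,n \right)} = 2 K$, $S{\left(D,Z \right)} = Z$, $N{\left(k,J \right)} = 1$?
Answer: $88$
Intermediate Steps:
$O = 33$
$S{\left(0,N{\left(-2,4 \right)} \right)} \left(O + t{\left(y{\left(-3,-4 \right)},-5 \right)}\right) = 1 \left(33 - 5 \left(-5 + 2 \left(-3\right)\right)\right) = 1 \left(33 - 5 \left(-5 - 6\right)\right) = 1 \left(33 - -55\right) = 1 \left(33 + 55\right) = 1 \cdot 88 = 88$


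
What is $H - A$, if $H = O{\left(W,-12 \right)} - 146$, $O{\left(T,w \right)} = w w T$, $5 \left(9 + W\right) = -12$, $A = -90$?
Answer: $- \frac{8488}{5} \approx -1697.6$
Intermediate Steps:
$W = - \frac{57}{5}$ ($W = -9 + \frac{1}{5} \left(-12\right) = -9 - \frac{12}{5} = - \frac{57}{5} \approx -11.4$)
$O{\left(T,w \right)} = T w^{2}$ ($O{\left(T,w \right)} = w^{2} T = T w^{2}$)
$H = - \frac{8938}{5}$ ($H = - \frac{57 \left(-12\right)^{2}}{5} - 146 = \left(- \frac{57}{5}\right) 144 - 146 = - \frac{8208}{5} - 146 = - \frac{8938}{5} \approx -1787.6$)
$H - A = - \frac{8938}{5} - -90 = - \frac{8938}{5} + 90 = - \frac{8488}{5}$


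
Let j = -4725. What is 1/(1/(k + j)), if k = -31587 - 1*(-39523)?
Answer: 3211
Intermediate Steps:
k = 7936 (k = -31587 + 39523 = 7936)
1/(1/(k + j)) = 1/(1/(7936 - 4725)) = 1/(1/3211) = 3211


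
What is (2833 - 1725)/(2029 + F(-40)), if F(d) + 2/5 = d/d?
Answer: 1385/2537 ≈ 0.54592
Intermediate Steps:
F(d) = ⅗ (F(d) = -⅖ + d/d = -⅖ + 1 = ⅗)
(2833 - 1725)/(2029 + F(-40)) = (2833 - 1725)/(2029 + ⅗) = 1108/(10148/5) = 1108*(5/10148) = 1385/2537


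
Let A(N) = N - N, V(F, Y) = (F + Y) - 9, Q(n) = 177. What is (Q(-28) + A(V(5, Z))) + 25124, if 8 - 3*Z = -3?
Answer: 25301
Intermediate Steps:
Z = 11/3 (Z = 8/3 - ⅓*(-3) = 8/3 + 1 = 11/3 ≈ 3.6667)
V(F, Y) = -9 + F + Y
A(N) = 0
(Q(-28) + A(V(5, Z))) + 25124 = (177 + 0) + 25124 = 177 + 25124 = 25301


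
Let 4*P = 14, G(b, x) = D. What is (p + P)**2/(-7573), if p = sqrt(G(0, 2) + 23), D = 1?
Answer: -145/30292 - 14*sqrt(6)/7573 ≈ -0.0093150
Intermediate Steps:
G(b, x) = 1
P = 7/2 (P = (1/4)*14 = 7/2 ≈ 3.5000)
p = 2*sqrt(6) (p = sqrt(1 + 23) = sqrt(24) = 2*sqrt(6) ≈ 4.8990)
(p + P)**2/(-7573) = (2*sqrt(6) + 7/2)**2/(-7573) = (7/2 + 2*sqrt(6))**2*(-1/7573) = -(7/2 + 2*sqrt(6))**2/7573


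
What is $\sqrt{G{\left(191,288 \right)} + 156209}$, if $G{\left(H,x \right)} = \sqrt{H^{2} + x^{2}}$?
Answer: $\sqrt{156209 + 5 \sqrt{4777}} \approx 395.67$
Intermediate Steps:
$\sqrt{G{\left(191,288 \right)} + 156209} = \sqrt{\sqrt{191^{2} + 288^{2}} + 156209} = \sqrt{\sqrt{36481 + 82944} + 156209} = \sqrt{\sqrt{119425} + 156209} = \sqrt{5 \sqrt{4777} + 156209} = \sqrt{156209 + 5 \sqrt{4777}}$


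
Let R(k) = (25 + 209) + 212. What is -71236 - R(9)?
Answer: -71682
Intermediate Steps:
R(k) = 446 (R(k) = 234 + 212 = 446)
-71236 - R(9) = -71236 - 1*446 = -71236 - 446 = -71682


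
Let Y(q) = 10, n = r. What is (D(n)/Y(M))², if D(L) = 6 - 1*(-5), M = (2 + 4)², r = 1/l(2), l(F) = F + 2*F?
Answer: 121/100 ≈ 1.2100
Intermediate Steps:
l(F) = 3*F
r = ⅙ (r = 1/(3*2) = 1/6 = ⅙ ≈ 0.16667)
n = ⅙ ≈ 0.16667
M = 36 (M = 6² = 36)
D(L) = 11 (D(L) = 6 + 5 = 11)
(D(n)/Y(M))² = (11/10)² = 121/100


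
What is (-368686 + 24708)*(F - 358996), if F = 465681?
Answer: -36697292930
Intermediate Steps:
(-368686 + 24708)*(F - 358996) = (-368686 + 24708)*(465681 - 358996) = -343978*106685 = -36697292930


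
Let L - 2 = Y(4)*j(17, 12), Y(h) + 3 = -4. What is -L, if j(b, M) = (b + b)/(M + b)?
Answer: 180/29 ≈ 6.2069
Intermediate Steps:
Y(h) = -7 (Y(h) = -3 - 4 = -7)
j(b, M) = 2*b/(M + b) (j(b, M) = (2*b)/(M + b) = 2*b/(M + b))
L = -180/29 (L = 2 - 14*17/(12 + 17) = 2 - 14*17/29 = 2 - 7*34/29 = 2 - 238/29 = -180/29 ≈ -6.2069)
-L = -1*(-180/29) = 180/29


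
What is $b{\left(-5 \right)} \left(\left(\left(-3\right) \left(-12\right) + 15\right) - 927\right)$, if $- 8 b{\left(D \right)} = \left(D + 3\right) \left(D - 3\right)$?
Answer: $1752$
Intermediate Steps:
$b{\left(D \right)} = - \frac{\left(-3 + D\right) \left(3 + D\right)}{8}$ ($b{\left(D \right)} = - \frac{\left(D + 3\right) \left(D - 3\right)}{8} = - \frac{\left(3 + D\right) \left(-3 + D\right)}{8} = - \frac{\left(-3 + D\right) \left(3 + D\right)}{8}$)
$b{\left(-5 \right)} \left(\left(\left(-3\right) \left(-12\right) + 15\right) - 927\right) = \left(\frac{9}{8} - \frac{\left(-5\right)^{2}}{8}\right) \left(\left(\left(-3\right) \left(-12\right) + 15\right) - 927\right) = \left(\frac{9}{8} - \frac{25}{8}\right) \left(\left(36 + 15\right) - 927\right) = \left(\frac{9}{8} - \frac{25}{8}\right) \left(51 - 927\right) = \left(-2\right) \left(-876\right) = 1752$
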